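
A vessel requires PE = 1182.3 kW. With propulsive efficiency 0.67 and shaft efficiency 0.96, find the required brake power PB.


Formula: PB = PE / (eta_D * eta_S)
Step 1 — combined efficiency = eta_D * eta_S = 0.67 * 0.96 = 0.6432
Step 2 — PB = 1182.3 / 0.6432 ≈ 1838.2 kW (5 s.f.)

1838.2 kW


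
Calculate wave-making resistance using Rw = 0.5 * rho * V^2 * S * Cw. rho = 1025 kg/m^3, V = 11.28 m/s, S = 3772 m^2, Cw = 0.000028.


Formula: Rw = 0.5 * rho * V^2 * S * Cw
Step 1 — V^2 = 11.28^2 = 127.2384
Step 2 — 0.5 * rho * V^2 = 0.5 * 1025 * 127.2384 = 65209.68
Step 3 — Rw = 65209.68 * 3772 * 0.000028 ≈ 6887.2 N (5 s.f.)

6887.2 N


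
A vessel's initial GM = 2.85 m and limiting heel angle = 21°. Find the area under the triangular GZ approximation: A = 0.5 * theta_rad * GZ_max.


Formula: GZ_max = GM * sin(theta); Area = 0.5 * theta_rad * GZ_max
Step 1 — GZ_max = 2.85 * sin(21°) = 2.85 * 0.358368 = 1.021349 m
Step 2 — theta_rad = 21 * pi/180 = 0.366519 rad
Step 3 — Area = 0.5 * 0.366519 * 1.021349 ≈ 0.18717 m·rad (5 s.f.)

0.18717 m·rad


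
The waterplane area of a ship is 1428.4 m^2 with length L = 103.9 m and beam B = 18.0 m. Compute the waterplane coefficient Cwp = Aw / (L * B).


Formula: Cwp = Aw / (L * B)
Step 1 — L * B = 103.9 * 18.0 = 1870.2 m^2
Step 2 — Cwp = 1428.4 / 1870.2 ≈ 0.76377 (5 s.f.)

0.76377


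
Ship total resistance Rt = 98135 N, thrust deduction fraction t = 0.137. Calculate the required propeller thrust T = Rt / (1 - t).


Formula: T = Rt / (1 - t)
Step 1 — (1 - t) = 1 - 0.137 = 0.863
Step 2 — T = 98135 / 0.863 ≈ 113710 N (5 s.f.)

113710 N


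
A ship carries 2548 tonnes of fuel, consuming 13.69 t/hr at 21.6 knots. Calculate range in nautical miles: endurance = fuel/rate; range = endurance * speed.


Formula: endurance = fuel / rate; range = endurance * speed
Step 1 — endurance = 2548 / 13.69 = 186.1213 hours
Step 2 — range = 186.1213 * 21.6 ≈ 4020.2 nautical miles (5 s.f.)

4020.2 NM


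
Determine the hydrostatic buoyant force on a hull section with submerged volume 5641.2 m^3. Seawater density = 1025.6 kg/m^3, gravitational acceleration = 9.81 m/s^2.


Formula: Fb = rho * g * V
Substituting: Fb = 1025.6 * 9.81 * 5641.2
Intermediate: 1025.6 * 9.81 = 10061.136
Result: Fb = 10061.136 * 5641.2 ≈ 56757000 N (5 s.f.)

56757000 N


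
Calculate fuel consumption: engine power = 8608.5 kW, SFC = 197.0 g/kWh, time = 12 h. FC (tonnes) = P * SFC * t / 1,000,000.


Formula: FC (tonnes) = P * SFC * t / 1,000,000
Step 1 — P * SFC * t = 8608.5 * 197.0 * 12 = 20350494.0 g
Step 2 — FC (tonnes) = 20350494.0 / 1,000,000 ≈ 20.350 tonnes (5 s.f.)

20.350 tonnes


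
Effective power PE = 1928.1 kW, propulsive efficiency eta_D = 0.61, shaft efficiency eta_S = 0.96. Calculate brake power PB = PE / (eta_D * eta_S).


Formula: PB = PE / (eta_D * eta_S)
Step 1 — combined efficiency = eta_D * eta_S = 0.61 * 0.96 = 0.5856
Step 2 — PB = 1928.1 / 0.5856 ≈ 3292.5 kW (5 s.f.)

3292.5 kW


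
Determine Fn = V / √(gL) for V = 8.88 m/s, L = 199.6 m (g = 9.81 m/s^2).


Formula: Fn = V / sqrt(g * L)
Step 1 — g * L = 9.81 * 199.6 = 1958.076
Step 2 — sqrt(g * L) = sqrt(1958.076) = 44.250153
Step 3 — Fn = 8.88 / 44.250153 ≈ 0.20068 (5 s.f.)

0.20068


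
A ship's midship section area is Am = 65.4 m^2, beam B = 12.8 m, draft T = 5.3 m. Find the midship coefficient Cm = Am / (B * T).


Formula: Cm = Am / (B * T)
Step 1 — B * T = 12.8 * 5.3 = 67.84 m^2
Step 2 — Cm = 65.4 / 67.84 ≈ 0.96403 (5 s.f.)

0.96403


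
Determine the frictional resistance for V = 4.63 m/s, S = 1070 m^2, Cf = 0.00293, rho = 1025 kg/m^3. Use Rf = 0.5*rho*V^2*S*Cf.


Formula: Rf = 0.5 * rho * V^2 * S * Cf
Step 1 — V^2 = 4.63^2 = 21.4369
Step 2 — 0.5 * rho * V^2 = 0.5 * 1025 * 21.4369 = 10986.41125
Step 3 — Rf = 10986.41125 * 1070 * 0.00293 ≈ 34443 N (5 s.f.)

34443 N


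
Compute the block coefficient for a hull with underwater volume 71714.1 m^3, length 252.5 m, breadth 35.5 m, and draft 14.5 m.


Formula: Cb = V / (L * B * T)
Step 1 — L * B * T = 252.5 * 35.5 * 14.5 = 129974.375 m^3
Step 2 — Cb = 71714.1 / 129974.375 ≈ 0.55176 (5 s.f.)

0.55176


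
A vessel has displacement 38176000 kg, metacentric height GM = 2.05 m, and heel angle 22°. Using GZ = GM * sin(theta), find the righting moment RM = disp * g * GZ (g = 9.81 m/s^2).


Formula: GZ = GM * sin(theta); RM = disp * g * GZ
Step 1 — GZ = 2.05 * sin(22°) = 2.05 * 0.374607 = 0.767944 m
Step 2 — RM = 38176000 * 9.81 * 0.767944 ≈ 287600000 N·m (5 s.f.)

287600000 N·m


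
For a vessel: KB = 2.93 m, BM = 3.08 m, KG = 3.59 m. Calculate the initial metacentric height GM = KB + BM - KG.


Formula: GM = KB + BM - KG
Step 1 — KM = KB + BM = 2.93 + 3.08 = 6.01 m
Step 2 — GM = KM - KG = 6.01 - 3.59 = 2.42 m

2.42 m


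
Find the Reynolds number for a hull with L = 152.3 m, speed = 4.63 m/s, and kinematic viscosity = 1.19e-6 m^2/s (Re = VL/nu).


Formula: Re = V * L / nu
Step 1 — V * L = 4.63 * 152.3 = 705.149 m^2/s
Step 2 — Re = 705.149 / 1.19e-6 = 5.93e+08

5.93e+08


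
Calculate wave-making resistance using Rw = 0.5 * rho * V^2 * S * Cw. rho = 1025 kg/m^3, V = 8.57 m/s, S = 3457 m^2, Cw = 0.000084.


Formula: Rw = 0.5 * rho * V^2 * S * Cw
Step 1 — V^2 = 8.57^2 = 73.4449
Step 2 — 0.5 * rho * V^2 = 0.5 * 1025 * 73.4449 = 37640.51125
Step 3 — Rw = 37640.51125 * 3457 * 0.000084 ≈ 10930 N (5 s.f.)

10930 N


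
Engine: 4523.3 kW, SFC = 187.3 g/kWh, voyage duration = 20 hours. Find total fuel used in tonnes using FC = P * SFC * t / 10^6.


Formula: FC (tonnes) = P * SFC * t / 1,000,000
Step 1 — P * SFC * t = 4523.3 * 187.3 * 20 = 16944281.8 g
Step 2 — FC (tonnes) = 16944281.8 / 1,000,000 ≈ 16.944 tonnes (5 s.f.)

16.944 tonnes


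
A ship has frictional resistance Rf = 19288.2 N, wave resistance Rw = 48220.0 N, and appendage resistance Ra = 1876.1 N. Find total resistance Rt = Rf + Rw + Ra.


Formula: Rt = Rf + Rw + Ra
Substituting: Rt = 19288.2 + 48220.0 + 1876.1
Result: Rt = 69384.3 N

69384.3 N


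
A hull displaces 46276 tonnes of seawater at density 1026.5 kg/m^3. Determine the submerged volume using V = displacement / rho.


Formula: V = mass / rho
Step 1 — convert tonnes to kg: 46276 t * 1000 = 46276000 kg
Step 2 — V = 46276000 / 1026.5 ≈ 45081 m^3 (5 s.f.)

45081 m^3


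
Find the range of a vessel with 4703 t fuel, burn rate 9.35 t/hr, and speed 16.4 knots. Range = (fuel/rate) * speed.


Formula: endurance = fuel / rate; range = endurance * speed
Step 1 — endurance = 4703 / 9.35 = 502.9947 hours
Step 2 — range = 502.9947 * 16.4 ≈ 8249.1 nautical miles (5 s.f.)

8249.1 NM


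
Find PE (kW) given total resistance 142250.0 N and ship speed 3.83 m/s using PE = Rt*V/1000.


Formula: PE = Rt * V / 1000 (kW)
Step 1 — PE (W) = 142250.0 * 3.83 = 544817.5 W
Step 2 — PE (kW) = 544817.5 / 1000 ≈ 544.82 kW (5 s.f.)

544.82 kW


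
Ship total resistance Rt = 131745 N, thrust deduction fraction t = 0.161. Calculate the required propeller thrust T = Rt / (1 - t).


Formula: T = Rt / (1 - t)
Step 1 — (1 - t) = 1 - 0.161 = 0.839
Step 2 — T = 131745 / 0.839 ≈ 157030 N (5 s.f.)

157030 N


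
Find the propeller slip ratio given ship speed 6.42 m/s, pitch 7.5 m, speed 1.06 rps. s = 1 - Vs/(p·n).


Formula: s = 1 - Vs / (p * n)
Step 1 — p * n = 7.5 * 1.06 = 7.95
Step 2 — Vs / (p*n) = 6.42 / 7.95 = 0.807547 (6 d.p.)
Step 3 — s = 1 - 0.807547 = 0.192453

0.192453


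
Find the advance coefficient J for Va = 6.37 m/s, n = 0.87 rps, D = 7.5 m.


Formula: J = Va / (n * D)
Step 1 — n * D = 0.87 * 7.5 = 6.525
Step 2 — J = 6.37 / 6.525 ≈ 0.97625 (5 s.f.)

0.97625


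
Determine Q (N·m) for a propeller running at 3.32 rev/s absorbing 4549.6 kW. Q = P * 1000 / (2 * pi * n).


Formula: Q = P_W / (2 * pi * n)
Step 1 — P_W = 4549.6 kW * 1000 = 4549600.0 W
Step 2 — 2 * pi * n = 2 * pi * 3.32 = 20.860175
Step 3 — Q = 4549600.0 / 20.860175 ≈ 218100 N·m (5 s.f.)

218100 N·m


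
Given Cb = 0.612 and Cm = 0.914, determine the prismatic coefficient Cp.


Formula: Cp = Cb / Cm
Substituting: Cp = 0.612 / 0.914
Result: Cp ≈ 0.66958 (5 s.f.)

0.66958


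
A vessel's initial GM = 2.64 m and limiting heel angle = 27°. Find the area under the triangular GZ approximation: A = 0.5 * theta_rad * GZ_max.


Formula: GZ_max = GM * sin(theta); Area = 0.5 * theta_rad * GZ_max
Step 1 — GZ_max = 2.64 * sin(27°) = 2.64 * 0.45399 = 1.198534 m
Step 2 — theta_rad = 27 * pi/180 = 0.471239 rad
Step 3 — Area = 0.5 * 0.471239 * 1.198534 ≈ 0.28240 m·rad (5 s.f.)

0.28240 m·rad


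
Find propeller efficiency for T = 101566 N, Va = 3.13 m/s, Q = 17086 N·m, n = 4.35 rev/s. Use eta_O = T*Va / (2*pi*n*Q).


Formula: eta = T * Va / (2 * pi * n * Q)
Step 1 — numerator = T * Va = 101566 * 3.13 = 317901.58
Step 2 — 2 * pi * n = 2 * pi * 4.35 = 27.331856
Step 3 — denominator = 27.331856 * 17086 = 466992.09
Step 4 — eta = 317901.58 / 466992.09 ≈ 0.68074 (5 s.f.)

0.68074


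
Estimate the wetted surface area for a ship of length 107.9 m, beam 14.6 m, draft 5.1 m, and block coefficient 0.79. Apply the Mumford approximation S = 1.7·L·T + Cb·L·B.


Formula: S = 1.7*L*T + V/T with V = Cb*L*B*T, i.e. S = L * (1.7*T + Cb*B)
Step 1 — 1.7*T = 1.7 * 5.1 = 8.67 m
Step 2 — Cb*B = 0.79 * 14.6 = 11.534 m
Step 3 — 1.7*T + Cb*B = 8.67 + 11.534 = 20.204 m
Step 4 — S = 107.9 * 20.204 ≈ 2180.0 m^2 (5 s.f.)

2180.0 m^2


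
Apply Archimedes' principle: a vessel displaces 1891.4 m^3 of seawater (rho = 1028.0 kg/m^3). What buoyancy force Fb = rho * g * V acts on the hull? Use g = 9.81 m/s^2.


Formula: Fb = rho * g * V
Substituting: Fb = 1028.0 * 9.81 * 1891.4
Intermediate: 1028.0 * 9.81 = 10084.68
Result: Fb = 10084.68 * 1891.4 ≈ 19074000 N (5 s.f.)

19074000 N


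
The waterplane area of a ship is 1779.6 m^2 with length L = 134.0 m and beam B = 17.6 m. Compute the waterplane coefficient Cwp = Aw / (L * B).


Formula: Cwp = Aw / (L * B)
Step 1 — L * B = 134.0 * 17.6 = 2358.4 m^2
Step 2 — Cwp = 1779.6 / 2358.4 ≈ 0.75458 (5 s.f.)

0.75458


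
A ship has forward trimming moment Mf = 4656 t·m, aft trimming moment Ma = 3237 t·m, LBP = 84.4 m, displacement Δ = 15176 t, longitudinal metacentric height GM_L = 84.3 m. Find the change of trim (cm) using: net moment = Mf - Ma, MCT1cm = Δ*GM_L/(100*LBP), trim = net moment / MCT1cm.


Formula: net trimming moment = Mf - Ma; MCT1cm = Δ*GM_L/(100*LBP); trim = net moment / MCT1cm
Step 1 — net trimming moment = 4656 - 3237 = 1419 t·m
Step 2 — MCT1cm = 15176 * 84.3 / (100 * 84.4) = 151.5802 t·m/cm
Step 3 — trim = 1419 / 151.5802 ≈ 9.3614 cm (5 s.f.)

9.3614 cm


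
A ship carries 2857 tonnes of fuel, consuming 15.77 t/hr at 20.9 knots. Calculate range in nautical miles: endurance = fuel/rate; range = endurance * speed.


Formula: endurance = fuel / rate; range = endurance * speed
Step 1 — endurance = 2857 / 15.77 = 181.1668 hours
Step 2 — range = 181.1668 * 20.9 ≈ 3786.4 nautical miles (5 s.f.)

3786.4 NM


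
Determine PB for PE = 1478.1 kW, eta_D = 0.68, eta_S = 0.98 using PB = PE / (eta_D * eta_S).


Formula: PB = PE / (eta_D * eta_S)
Step 1 — combined efficiency = eta_D * eta_S = 0.68 * 0.98 = 0.6664
Step 2 — PB = 1478.1 / 0.6664 ≈ 2218.0 kW (5 s.f.)

2218.0 kW


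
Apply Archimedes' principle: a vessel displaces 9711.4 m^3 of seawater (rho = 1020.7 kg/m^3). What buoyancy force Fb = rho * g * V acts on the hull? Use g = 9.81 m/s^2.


Formula: Fb = rho * g * V
Substituting: Fb = 1020.7 * 9.81 * 9711.4
Intermediate: 1020.7 * 9.81 = 10013.067
Result: Fb = 10013.067 * 9711.4 ≈ 97241000 N (5 s.f.)

97241000 N


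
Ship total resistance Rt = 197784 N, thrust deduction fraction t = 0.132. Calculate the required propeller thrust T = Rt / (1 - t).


Formula: T = Rt / (1 - t)
Step 1 — (1 - t) = 1 - 0.132 = 0.868
Step 2 — T = 197784 / 0.868 ≈ 227860 N (5 s.f.)

227860 N


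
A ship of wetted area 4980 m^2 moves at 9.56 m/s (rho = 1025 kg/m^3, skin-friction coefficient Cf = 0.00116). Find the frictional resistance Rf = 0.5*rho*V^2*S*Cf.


Formula: Rf = 0.5 * rho * V^2 * S * Cf
Step 1 — V^2 = 9.56^2 = 91.3936
Step 2 — 0.5 * rho * V^2 = 0.5 * 1025 * 91.3936 = 46839.22
Step 3 — Rf = 46839.22 * 4980 * 0.00116 ≈ 270580 N (5 s.f.)

270580 N


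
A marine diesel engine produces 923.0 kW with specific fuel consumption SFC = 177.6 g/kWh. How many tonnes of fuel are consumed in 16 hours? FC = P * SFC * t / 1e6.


Formula: FC (tonnes) = P * SFC * t / 1,000,000
Step 1 — P * SFC * t = 923.0 * 177.6 * 16 = 2622796.8 g
Step 2 — FC (tonnes) = 2622796.8 / 1,000,000 ≈ 2.6228 tonnes (5 s.f.)

2.6228 tonnes


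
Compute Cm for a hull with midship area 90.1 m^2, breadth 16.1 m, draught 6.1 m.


Formula: Cm = Am / (B * T)
Step 1 — B * T = 16.1 * 6.1 = 98.21 m^2
Step 2 — Cm = 90.1 / 98.21 ≈ 0.91742 (5 s.f.)

0.91742


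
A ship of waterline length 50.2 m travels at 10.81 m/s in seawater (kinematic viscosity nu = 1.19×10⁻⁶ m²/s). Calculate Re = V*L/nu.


Formula: Re = V * L / nu
Step 1 — V * L = 10.81 * 50.2 = 542.662 m^2/s
Step 2 — Re = 542.662 / 1.19e-6 = 4.56e+08

4.56e+08


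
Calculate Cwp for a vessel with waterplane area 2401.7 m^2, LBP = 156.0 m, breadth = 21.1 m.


Formula: Cwp = Aw / (L * B)
Step 1 — L * B = 156.0 * 21.1 = 3291.6 m^2
Step 2 — Cwp = 2401.7 / 3291.6 ≈ 0.72965 (5 s.f.)

0.72965


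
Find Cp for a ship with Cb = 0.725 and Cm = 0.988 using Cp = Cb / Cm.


Formula: Cp = Cb / Cm
Substituting: Cp = 0.725 / 0.988
Result: Cp ≈ 0.73381 (5 s.f.)

0.73381


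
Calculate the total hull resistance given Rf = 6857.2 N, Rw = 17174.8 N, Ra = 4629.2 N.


Formula: Rt = Rf + Rw + Ra
Substituting: Rt = 6857.2 + 17174.8 + 4629.2
Result: Rt = 28661.2 N

28661.2 N


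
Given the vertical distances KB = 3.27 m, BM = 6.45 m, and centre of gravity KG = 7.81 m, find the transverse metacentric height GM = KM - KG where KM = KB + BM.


Formula: GM = KB + BM - KG
Step 1 — KM = KB + BM = 3.27 + 6.45 = 9.72 m
Step 2 — GM = KM - KG = 9.72 - 7.81 = 1.91 m

1.91 m


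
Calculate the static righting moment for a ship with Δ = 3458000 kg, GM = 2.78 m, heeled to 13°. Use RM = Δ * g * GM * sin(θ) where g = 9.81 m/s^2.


Formula: GZ = GM * sin(theta); RM = disp * g * GZ
Step 1 — GZ = 2.78 * sin(13°) = 2.78 * 0.224951 = 0.625364 m
Step 2 — RM = 3458000 * 9.81 * 0.625364 ≈ 21214000 N·m (5 s.f.)

21214000 N·m


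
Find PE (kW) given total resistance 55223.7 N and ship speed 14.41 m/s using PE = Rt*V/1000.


Formula: PE = Rt * V / 1000 (kW)
Step 1 — PE (W) = 55223.7 * 14.41 = 795773.517 W
Step 2 — PE (kW) = 795773.517 / 1000 ≈ 795.77 kW (5 s.f.)

795.77 kW


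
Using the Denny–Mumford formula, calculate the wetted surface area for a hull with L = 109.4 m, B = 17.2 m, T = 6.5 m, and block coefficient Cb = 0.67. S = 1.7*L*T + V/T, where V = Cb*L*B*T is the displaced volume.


Formula: S = 1.7*L*T + V/T with V = Cb*L*B*T, i.e. S = L * (1.7*T + Cb*B)
Step 1 — 1.7*T = 1.7 * 6.5 = 11.05 m
Step 2 — Cb*B = 0.67 * 17.2 = 11.524 m
Step 3 — 1.7*T + Cb*B = 11.05 + 11.524 = 22.574 m
Step 4 — S = 109.4 * 22.574 ≈ 2469.6 m^2 (5 s.f.)

2469.6 m^2


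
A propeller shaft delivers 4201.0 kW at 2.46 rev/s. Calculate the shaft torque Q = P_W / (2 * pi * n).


Formula: Q = P_W / (2 * pi * n)
Step 1 — P_W = 4201.0 kW * 1000 = 4201000.0 W
Step 2 — 2 * pi * n = 2 * pi * 2.46 = 15.456636
Step 3 — Q = 4201000.0 / 15.456636 ≈ 271790 N·m (5 s.f.)

271790 N·m


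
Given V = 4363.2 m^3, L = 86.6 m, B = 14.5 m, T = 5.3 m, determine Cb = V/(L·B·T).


Formula: Cb = V / (L * B * T)
Step 1 — L * B * T = 86.6 * 14.5 * 5.3 = 6655.21 m^3
Step 2 — Cb = 4363.2 / 6655.21 ≈ 0.65561 (5 s.f.)

0.65561


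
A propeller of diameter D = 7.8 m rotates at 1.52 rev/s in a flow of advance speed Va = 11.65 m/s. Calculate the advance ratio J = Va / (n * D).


Formula: J = Va / (n * D)
Step 1 — n * D = 1.52 * 7.8 = 11.856
Step 2 — J = 11.65 / 11.856 ≈ 0.98262 (5 s.f.)

0.98262


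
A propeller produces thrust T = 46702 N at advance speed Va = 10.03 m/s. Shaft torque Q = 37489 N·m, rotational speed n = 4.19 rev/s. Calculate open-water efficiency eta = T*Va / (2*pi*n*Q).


Formula: eta = T * Va / (2 * pi * n * Q)
Step 1 — numerator = T * Va = 46702 * 10.03 = 468421.06
Step 2 — 2 * pi * n = 2 * pi * 4.19 = 26.326546
Step 3 — denominator = 26.326546 * 37489 = 986955.88
Step 4 — eta = 468421.06 / 986955.88 ≈ 0.47461 (5 s.f.)

0.47461


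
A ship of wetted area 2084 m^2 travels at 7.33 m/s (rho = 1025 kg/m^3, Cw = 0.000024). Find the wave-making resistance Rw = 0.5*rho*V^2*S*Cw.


Formula: Rw = 0.5 * rho * V^2 * S * Cw
Step 1 — V^2 = 7.33^2 = 53.7289
Step 2 — 0.5 * rho * V^2 = 0.5 * 1025 * 53.7289 = 27536.06125
Step 3 — Rw = 27536.06125 * 2084 * 0.000024 ≈ 1377.2 N (5 s.f.)

1377.2 N


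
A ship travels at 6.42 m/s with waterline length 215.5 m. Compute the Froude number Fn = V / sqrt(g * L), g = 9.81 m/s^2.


Formula: Fn = V / sqrt(g * L)
Step 1 — g * L = 9.81 * 215.5 = 2114.055
Step 2 — sqrt(g * L) = sqrt(2114.055) = 45.978854
Step 3 — Fn = 6.42 / 45.978854 ≈ 0.13963 (5 s.f.)

0.13963


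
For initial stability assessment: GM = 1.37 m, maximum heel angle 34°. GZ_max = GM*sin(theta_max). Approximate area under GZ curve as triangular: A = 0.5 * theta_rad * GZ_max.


Formula: GZ_max = GM * sin(theta); Area = 0.5 * theta_rad * GZ_max
Step 1 — GZ_max = 1.37 * sin(34°) = 1.37 * 0.559193 = 0.766094 m
Step 2 — theta_rad = 34 * pi/180 = 0.593412 rad
Step 3 — Area = 0.5 * 0.593412 * 0.766094 ≈ 0.22730 m·rad (5 s.f.)

0.22730 m·rad


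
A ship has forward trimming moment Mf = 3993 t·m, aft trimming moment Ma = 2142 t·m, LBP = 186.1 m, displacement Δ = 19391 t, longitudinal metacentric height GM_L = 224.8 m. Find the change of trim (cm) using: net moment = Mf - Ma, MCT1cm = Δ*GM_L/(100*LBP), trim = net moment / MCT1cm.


Formula: net trimming moment = Mf - Ma; MCT1cm = Δ*GM_L/(100*LBP); trim = net moment / MCT1cm
Step 1 — net trimming moment = 3993 - 2142 = 1851 t·m
Step 2 — MCT1cm = 19391 * 224.8 / (100 * 186.1) = 234.2341 t·m/cm
Step 3 — trim = 1851 / 234.2341 ≈ 7.9024 cm (5 s.f.)

7.9024 cm


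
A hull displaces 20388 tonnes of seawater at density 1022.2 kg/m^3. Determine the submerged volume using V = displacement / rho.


Formula: V = mass / rho
Step 1 — convert tonnes to kg: 20388 t * 1000 = 20388000 kg
Step 2 — V = 20388000 / 1022.2 ≈ 19945 m^3 (5 s.f.)

19945 m^3


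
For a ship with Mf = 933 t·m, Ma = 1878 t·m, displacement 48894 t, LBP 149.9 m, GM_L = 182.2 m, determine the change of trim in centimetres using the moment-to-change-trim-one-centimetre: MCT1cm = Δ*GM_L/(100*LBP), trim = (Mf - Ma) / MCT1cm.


Formula: net trimming moment = Mf - Ma; MCT1cm = Δ*GM_L/(100*LBP); trim = net moment / MCT1cm
Step 1 — net trimming moment = 933 - 1878 = -945 t·m
Step 2 — MCT1cm = 48894 * 182.2 / (100 * 149.9) = 594.2953 t·m/cm
Step 3 — trim = -945 / 594.2953 ≈ -1.5901 cm (5 s.f.)

-1.5901 cm


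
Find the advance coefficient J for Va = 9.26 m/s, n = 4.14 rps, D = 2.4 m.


Formula: J = Va / (n * D)
Step 1 — n * D = 4.14 * 2.4 = 9.936
Step 2 — J = 9.26 / 9.936 ≈ 0.93196 (5 s.f.)

0.93196


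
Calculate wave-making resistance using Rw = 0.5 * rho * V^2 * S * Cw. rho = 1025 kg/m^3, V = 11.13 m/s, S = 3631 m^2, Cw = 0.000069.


Formula: Rw = 0.5 * rho * V^2 * S * Cw
Step 1 — V^2 = 11.13^2 = 123.8769
Step 2 — 0.5 * rho * V^2 = 0.5 * 1025 * 123.8769 = 63486.91125
Step 3 — Rw = 63486.91125 * 3631 * 0.000069 ≈ 15906 N (5 s.f.)

15906 N


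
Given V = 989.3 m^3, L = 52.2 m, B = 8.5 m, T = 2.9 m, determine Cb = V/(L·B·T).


Formula: Cb = V / (L * B * T)
Step 1 — L * B * T = 52.2 * 8.5 * 2.9 = 1286.73 m^3
Step 2 — Cb = 989.3 / 1286.73 ≈ 0.76885 (5 s.f.)

0.76885


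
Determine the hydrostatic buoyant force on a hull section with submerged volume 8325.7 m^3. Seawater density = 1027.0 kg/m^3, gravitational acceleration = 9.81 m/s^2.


Formula: Fb = rho * g * V
Substituting: Fb = 1027.0 * 9.81 * 8325.7
Intermediate: 1027.0 * 9.81 = 10074.87
Result: Fb = 10074.87 * 8325.7 ≈ 83880000 N (5 s.f.)

83880000 N


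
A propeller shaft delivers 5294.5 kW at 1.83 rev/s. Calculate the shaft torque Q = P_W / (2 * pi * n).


Formula: Q = P_W / (2 * pi * n)
Step 1 — P_W = 5294.5 kW * 1000 = 5294500.0 W
Step 2 — 2 * pi * n = 2 * pi * 1.83 = 11.498229
Step 3 — Q = 5294500.0 / 11.498229 ≈ 460460 N·m (5 s.f.)

460460 N·m


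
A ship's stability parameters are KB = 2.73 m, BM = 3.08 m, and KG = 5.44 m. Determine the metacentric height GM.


Formula: GM = KB + BM - KG
Step 1 — KM = KB + BM = 2.73 + 3.08 = 5.81 m
Step 2 — GM = KM - KG = 5.81 - 5.44 = 0.37 m

0.37 m


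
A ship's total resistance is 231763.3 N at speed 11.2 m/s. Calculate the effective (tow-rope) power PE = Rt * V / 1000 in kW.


Formula: PE = Rt * V / 1000 (kW)
Step 1 — PE (W) = 231763.3 * 11.2 = 2595748.96 W
Step 2 — PE (kW) = 2595748.96 / 1000 ≈ 2595.7 kW (5 s.f.)

2595.7 kW


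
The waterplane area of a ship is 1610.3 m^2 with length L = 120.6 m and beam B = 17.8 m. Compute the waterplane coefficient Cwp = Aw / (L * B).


Formula: Cwp = Aw / (L * B)
Step 1 — L * B = 120.6 * 17.8 = 2146.68 m^2
Step 2 — Cwp = 1610.3 / 2146.68 ≈ 0.75014 (5 s.f.)

0.75014


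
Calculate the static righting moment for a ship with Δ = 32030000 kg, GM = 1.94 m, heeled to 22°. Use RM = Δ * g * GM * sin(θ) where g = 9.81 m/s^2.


Formula: GZ = GM * sin(theta); RM = disp * g * GZ
Step 1 — GZ = 1.94 * sin(22°) = 1.94 * 0.374607 = 0.726738 m
Step 2 — RM = 32030000 * 9.81 * 0.726738 ≈ 228350000 N·m (5 s.f.)

228350000 N·m


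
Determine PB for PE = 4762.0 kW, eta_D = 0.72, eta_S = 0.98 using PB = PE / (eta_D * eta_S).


Formula: PB = PE / (eta_D * eta_S)
Step 1 — combined efficiency = eta_D * eta_S = 0.72 * 0.98 = 0.7056
Step 2 — PB = 4762.0 / 0.7056 ≈ 6748.9 kW (5 s.f.)

6748.9 kW


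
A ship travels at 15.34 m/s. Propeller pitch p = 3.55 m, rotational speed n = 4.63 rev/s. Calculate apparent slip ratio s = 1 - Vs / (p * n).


Formula: s = 1 - Vs / (p * n)
Step 1 — p * n = 3.55 * 4.63 = 16.4365
Step 2 — Vs / (p*n) = 15.34 / 16.4365 = 0.933289 (6 d.p.)
Step 3 — s = 1 - 0.933289 = 0.066711

0.066711


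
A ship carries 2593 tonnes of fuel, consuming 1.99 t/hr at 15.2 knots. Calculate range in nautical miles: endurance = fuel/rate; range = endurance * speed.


Formula: endurance = fuel / rate; range = endurance * speed
Step 1 — endurance = 2593 / 1.99 = 1303.0151 hours
Step 2 — range = 1303.0151 * 15.2 ≈ 19806 nautical miles (5 s.f.)

19806 NM


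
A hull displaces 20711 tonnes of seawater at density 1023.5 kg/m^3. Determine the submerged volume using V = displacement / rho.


Formula: V = mass / rho
Step 1 — convert tonnes to kg: 20711 t * 1000 = 20711000 kg
Step 2 — V = 20711000 / 1023.5 ≈ 20235 m^3 (5 s.f.)

20235 m^3


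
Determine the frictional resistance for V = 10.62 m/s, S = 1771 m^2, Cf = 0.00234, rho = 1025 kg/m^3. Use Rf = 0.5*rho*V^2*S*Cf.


Formula: Rf = 0.5 * rho * V^2 * S * Cf
Step 1 — V^2 = 10.62^2 = 112.7844
Step 2 — 0.5 * rho * V^2 = 0.5 * 1025 * 112.7844 = 57802.005
Step 3 — Rf = 57802.005 * 1771 * 0.00234 ≈ 239540 N (5 s.f.)

239540 N


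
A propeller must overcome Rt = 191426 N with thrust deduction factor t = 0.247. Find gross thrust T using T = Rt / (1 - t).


Formula: T = Rt / (1 - t)
Step 1 — (1 - t) = 1 - 0.247 = 0.753
Step 2 — T = 191426 / 0.753 ≈ 254220 N (5 s.f.)

254220 N


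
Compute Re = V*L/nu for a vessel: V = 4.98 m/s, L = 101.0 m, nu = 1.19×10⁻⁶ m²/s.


Formula: Re = V * L / nu
Step 1 — V * L = 4.98 * 101.0 = 502.98 m^2/s
Step 2 — Re = 502.98 / 1.19e-6 = 4.23e+08

4.23e+08


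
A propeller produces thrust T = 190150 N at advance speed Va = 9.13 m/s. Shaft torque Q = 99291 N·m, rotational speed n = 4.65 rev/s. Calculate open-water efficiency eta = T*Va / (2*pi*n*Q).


Formula: eta = T * Va / (2 * pi * n * Q)
Step 1 — numerator = T * Va = 190150 * 9.13 = 1736069.5
Step 2 — 2 * pi * n = 2 * pi * 4.65 = 29.216812
Step 3 — denominator = 29.216812 * 99291 = 2900966.48
Step 4 — eta = 1736069.5 / 2900966.48 ≈ 0.59845 (5 s.f.)

0.59845


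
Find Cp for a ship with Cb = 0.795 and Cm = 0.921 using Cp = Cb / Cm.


Formula: Cp = Cb / Cm
Substituting: Cp = 0.795 / 0.921
Result: Cp ≈ 0.86319 (5 s.f.)

0.86319


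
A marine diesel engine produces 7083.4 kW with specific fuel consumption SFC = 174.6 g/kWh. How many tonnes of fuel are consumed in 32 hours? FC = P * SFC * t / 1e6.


Formula: FC (tonnes) = P * SFC * t / 1,000,000
Step 1 — P * SFC * t = 7083.4 * 174.6 * 32 = 39576372.48 g
Step 2 — FC (tonnes) = 39576372.48 / 1,000,000 ≈ 39.576 tonnes (5 s.f.)

39.576 tonnes


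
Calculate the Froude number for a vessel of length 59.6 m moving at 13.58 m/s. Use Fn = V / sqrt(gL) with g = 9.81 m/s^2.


Formula: Fn = V / sqrt(g * L)
Step 1 — g * L = 9.81 * 59.6 = 584.676
Step 2 — sqrt(g * L) = sqrt(584.676) = 24.180074
Step 3 — Fn = 13.58 / 24.180074 ≈ 0.56162 (5 s.f.)

0.56162


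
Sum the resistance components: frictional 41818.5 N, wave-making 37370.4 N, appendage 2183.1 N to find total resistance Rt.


Formula: Rt = Rf + Rw + Ra
Substituting: Rt = 41818.5 + 37370.4 + 2183.1
Result: Rt = 81372.0 N

81372.0 N


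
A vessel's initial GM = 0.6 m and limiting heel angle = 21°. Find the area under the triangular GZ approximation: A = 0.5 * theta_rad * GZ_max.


Formula: GZ_max = GM * sin(theta); Area = 0.5 * theta_rad * GZ_max
Step 1 — GZ_max = 0.6 * sin(21°) = 0.6 * 0.358368 = 0.215021 m
Step 2 — theta_rad = 21 * pi/180 = 0.366519 rad
Step 3 — Area = 0.5 * 0.366519 * 0.215021 ≈ 0.039405 m·rad (5 s.f.)

0.039405 m·rad


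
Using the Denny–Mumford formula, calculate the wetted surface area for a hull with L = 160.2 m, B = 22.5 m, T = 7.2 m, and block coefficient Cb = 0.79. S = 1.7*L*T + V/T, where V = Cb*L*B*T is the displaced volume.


Formula: S = 1.7*L*T + V/T with V = Cb*L*B*T, i.e. S = L * (1.7*T + Cb*B)
Step 1 — 1.7*T = 1.7 * 7.2 = 12.24 m
Step 2 — Cb*B = 0.79 * 22.5 = 17.775 m
Step 3 — 1.7*T + Cb*B = 12.24 + 17.775 = 30.015 m
Step 4 — S = 160.2 * 30.015 ≈ 4808.4 m^2 (5 s.f.)

4808.4 m^2


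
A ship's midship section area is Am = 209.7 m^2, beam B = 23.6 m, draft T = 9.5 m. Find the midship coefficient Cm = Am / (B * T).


Formula: Cm = Am / (B * T)
Step 1 — B * T = 23.6 * 9.5 = 224.2 m^2
Step 2 — Cm = 209.7 / 224.2 ≈ 0.93533 (5 s.f.)

0.93533


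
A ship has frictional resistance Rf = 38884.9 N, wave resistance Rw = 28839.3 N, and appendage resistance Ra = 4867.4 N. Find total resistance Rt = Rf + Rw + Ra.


Formula: Rt = Rf + Rw + Ra
Substituting: Rt = 38884.9 + 28839.3 + 4867.4
Result: Rt = 72591.6 N

72591.6 N


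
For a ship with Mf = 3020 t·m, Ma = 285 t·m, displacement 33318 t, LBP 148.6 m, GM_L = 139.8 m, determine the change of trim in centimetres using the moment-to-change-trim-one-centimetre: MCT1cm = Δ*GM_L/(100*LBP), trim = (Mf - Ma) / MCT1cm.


Formula: net trimming moment = Mf - Ma; MCT1cm = Δ*GM_L/(100*LBP); trim = net moment / MCT1cm
Step 1 — net trimming moment = 3020 - 285 = 2735 t·m
Step 2 — MCT1cm = 33318 * 139.8 / (100 * 148.6) = 313.4493 t·m/cm
Step 3 — trim = 2735 / 313.4493 ≈ 8.7255 cm (5 s.f.)

8.7255 cm


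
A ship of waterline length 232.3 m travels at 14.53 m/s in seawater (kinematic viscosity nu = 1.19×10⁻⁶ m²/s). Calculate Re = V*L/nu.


Formula: Re = V * L / nu
Step 1 — V * L = 14.53 * 232.3 = 3375.319 m^2/s
Step 2 — Re = 3375.319 / 1.19e-6 = 2.84e+09

2.84e+09


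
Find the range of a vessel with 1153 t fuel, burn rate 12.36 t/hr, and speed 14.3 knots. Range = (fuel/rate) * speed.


Formula: endurance = fuel / rate; range = endurance * speed
Step 1 — endurance = 1153 / 12.36 = 93.2848 hours
Step 2 — range = 93.2848 * 14.3 ≈ 1334.0 nautical miles (5 s.f.)

1334.0 NM


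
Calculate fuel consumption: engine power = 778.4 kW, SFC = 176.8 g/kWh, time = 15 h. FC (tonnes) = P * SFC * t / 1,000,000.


Formula: FC (tonnes) = P * SFC * t / 1,000,000
Step 1 — P * SFC * t = 778.4 * 176.8 * 15 = 2064316.8 g
Step 2 — FC (tonnes) = 2064316.8 / 1,000,000 ≈ 2.0643 tonnes (5 s.f.)

2.0643 tonnes


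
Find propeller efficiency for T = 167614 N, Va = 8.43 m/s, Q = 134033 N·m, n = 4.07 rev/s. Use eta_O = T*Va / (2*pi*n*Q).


Formula: eta = T * Va / (2 * pi * n * Q)
Step 1 — numerator = T * Va = 167614 * 8.43 = 1412986.02
Step 2 — 2 * pi * n = 2 * pi * 4.07 = 25.572564
Step 3 — denominator = 25.572564 * 134033 = 3427567.47
Step 4 — eta = 1412986.02 / 3427567.47 ≈ 0.41224 (5 s.f.)

0.41224


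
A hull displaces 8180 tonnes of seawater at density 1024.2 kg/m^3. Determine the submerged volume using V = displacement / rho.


Formula: V = mass / rho
Step 1 — convert tonnes to kg: 8180 t * 1000 = 8180000 kg
Step 2 — V = 8180000 / 1024.2 ≈ 7986.7 m^3 (5 s.f.)

7986.7 m^3


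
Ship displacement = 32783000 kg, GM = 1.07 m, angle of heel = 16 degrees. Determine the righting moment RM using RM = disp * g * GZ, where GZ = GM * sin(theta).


Formula: GZ = GM * sin(theta); RM = disp * g * GZ
Step 1 — GZ = 1.07 * sin(16°) = 1.07 * 0.275637 = 0.294932 m
Step 2 — RM = 32783000 * 9.81 * 0.294932 ≈ 94850000 N·m (5 s.f.)

94850000 N·m


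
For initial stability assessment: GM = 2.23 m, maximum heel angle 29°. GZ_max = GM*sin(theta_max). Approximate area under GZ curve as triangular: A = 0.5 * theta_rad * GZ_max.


Formula: GZ_max = GM * sin(theta); Area = 0.5 * theta_rad * GZ_max
Step 1 — GZ_max = 2.23 * sin(29°) = 2.23 * 0.48481 = 1.081126 m
Step 2 — theta_rad = 29 * pi/180 = 0.506145 rad
Step 3 — Area = 0.5 * 0.506145 * 1.081126 ≈ 0.27360 m·rad (5 s.f.)

0.27360 m·rad


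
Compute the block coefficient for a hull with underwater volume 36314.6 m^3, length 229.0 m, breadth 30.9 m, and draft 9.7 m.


Formula: Cb = V / (L * B * T)
Step 1 — L * B * T = 229.0 * 30.9 * 9.7 = 68638.17 m^3
Step 2 — Cb = 36314.6 / 68638.17 ≈ 0.52907 (5 s.f.)

0.52907


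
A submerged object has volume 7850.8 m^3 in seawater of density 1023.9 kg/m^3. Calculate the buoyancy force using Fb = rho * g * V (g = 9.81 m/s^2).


Formula: Fb = rho * g * V
Substituting: Fb = 1023.9 * 9.81 * 7850.8
Intermediate: 1023.9 * 9.81 = 10044.459
Result: Fb = 10044.459 * 7850.8 ≈ 78857000 N (5 s.f.)

78857000 N


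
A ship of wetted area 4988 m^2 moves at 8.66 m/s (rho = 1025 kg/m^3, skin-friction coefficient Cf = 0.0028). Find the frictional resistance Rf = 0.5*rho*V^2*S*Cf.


Formula: Rf = 0.5 * rho * V^2 * S * Cf
Step 1 — V^2 = 8.66^2 = 74.9956
Step 2 — 0.5 * rho * V^2 = 0.5 * 1025 * 74.9956 = 38435.245
Step 3 — Rf = 38435.245 * 4988 * 0.0028 ≈ 536800 N (5 s.f.)

536800 N


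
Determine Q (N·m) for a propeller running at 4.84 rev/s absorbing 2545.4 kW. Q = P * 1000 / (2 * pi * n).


Formula: Q = P_W / (2 * pi * n)
Step 1 — P_W = 2545.4 kW * 1000 = 2545400.0 W
Step 2 — 2 * pi * n = 2 * pi * 4.84 = 30.410617
Step 3 — Q = 2545400.0 / 30.410617 ≈ 83701 N·m (5 s.f.)

83701 N·m


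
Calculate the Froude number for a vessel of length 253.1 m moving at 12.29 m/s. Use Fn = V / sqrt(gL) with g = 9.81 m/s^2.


Formula: Fn = V / sqrt(g * L)
Step 1 — g * L = 9.81 * 253.1 = 2482.911
Step 2 — sqrt(g * L) = sqrt(2482.911) = 49.828817
Step 3 — Fn = 12.29 / 49.828817 ≈ 0.24664 (5 s.f.)

0.24664


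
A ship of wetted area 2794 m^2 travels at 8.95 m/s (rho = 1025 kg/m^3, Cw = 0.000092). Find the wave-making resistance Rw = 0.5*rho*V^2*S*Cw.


Formula: Rw = 0.5 * rho * V^2 * S * Cw
Step 1 — V^2 = 8.95^2 = 80.1025
Step 2 — 0.5 * rho * V^2 = 0.5 * 1025 * 80.1025 = 41052.53125
Step 3 — Rw = 41052.53125 * 2794 * 0.000092 ≈ 10552 N (5 s.f.)

10552 N


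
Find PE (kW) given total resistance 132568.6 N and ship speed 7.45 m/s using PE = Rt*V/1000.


Formula: PE = Rt * V / 1000 (kW)
Step 1 — PE (W) = 132568.6 * 7.45 = 987636.07 W
Step 2 — PE (kW) = 987636.07 / 1000 ≈ 987.64 kW (5 s.f.)

987.64 kW


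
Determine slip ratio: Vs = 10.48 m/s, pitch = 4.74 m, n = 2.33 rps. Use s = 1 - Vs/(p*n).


Formula: s = 1 - Vs / (p * n)
Step 1 — p * n = 4.74 * 2.33 = 11.0442
Step 2 — Vs / (p*n) = 10.48 / 11.0442 = 0.948914 (6 d.p.)
Step 3 — s = 1 - 0.948914 = 0.051086

0.051086


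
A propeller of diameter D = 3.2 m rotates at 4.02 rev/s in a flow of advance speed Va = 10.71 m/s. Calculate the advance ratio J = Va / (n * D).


Formula: J = Va / (n * D)
Step 1 — n * D = 4.02 * 3.2 = 12.864
Step 2 — J = 10.71 / 12.864 ≈ 0.83256 (5 s.f.)

0.83256


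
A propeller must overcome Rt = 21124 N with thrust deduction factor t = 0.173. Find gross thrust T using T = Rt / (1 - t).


Formula: T = Rt / (1 - t)
Step 1 — (1 - t) = 1 - 0.173 = 0.827
Step 2 — T = 21124 / 0.827 ≈ 25543 N (5 s.f.)

25543 N


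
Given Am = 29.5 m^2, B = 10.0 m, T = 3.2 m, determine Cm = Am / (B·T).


Formula: Cm = Am / (B * T)
Step 1 — B * T = 10.0 * 3.2 = 32.0 m^2
Step 2 — Cm = 29.5 / 32.0 ≈ 0.92188 (5 s.f.)

0.92188


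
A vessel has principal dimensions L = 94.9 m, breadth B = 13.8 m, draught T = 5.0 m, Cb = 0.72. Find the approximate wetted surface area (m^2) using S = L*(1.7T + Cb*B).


Formula: S = 1.7*L*T + V/T with V = Cb*L*B*T, i.e. S = L * (1.7*T + Cb*B)
Step 1 — 1.7*T = 1.7 * 5.0 = 8.5 m
Step 2 — Cb*B = 0.72 * 13.8 = 9.936 m
Step 3 — 1.7*T + Cb*B = 8.5 + 9.936 = 18.436 m
Step 4 — S = 94.9 * 18.436 ≈ 1749.6 m^2 (5 s.f.)

1749.6 m^2


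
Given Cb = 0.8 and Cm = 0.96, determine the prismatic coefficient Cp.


Formula: Cp = Cb / Cm
Substituting: Cp = 0.8 / 0.96
Result: Cp ≈ 0.83333 (5 s.f.)

0.83333


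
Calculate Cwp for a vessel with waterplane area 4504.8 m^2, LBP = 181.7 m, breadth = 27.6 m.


Formula: Cwp = Aw / (L * B)
Step 1 — L * B = 181.7 * 27.6 = 5014.92 m^2
Step 2 — Cwp = 4504.8 / 5014.92 ≈ 0.89828 (5 s.f.)

0.89828


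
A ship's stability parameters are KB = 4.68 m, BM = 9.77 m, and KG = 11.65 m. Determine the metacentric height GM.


Formula: GM = KB + BM - KG
Step 1 — KM = KB + BM = 4.68 + 9.77 = 14.45 m
Step 2 — GM = KM - KG = 14.45 - 11.65 = 2.8 m

2.8 m


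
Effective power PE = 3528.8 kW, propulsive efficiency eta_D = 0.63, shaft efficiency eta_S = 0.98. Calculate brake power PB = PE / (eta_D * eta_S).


Formula: PB = PE / (eta_D * eta_S)
Step 1 — combined efficiency = eta_D * eta_S = 0.63 * 0.98 = 0.6174
Step 2 — PB = 3528.8 / 0.6174 ≈ 5715.6 kW (5 s.f.)

5715.6 kW


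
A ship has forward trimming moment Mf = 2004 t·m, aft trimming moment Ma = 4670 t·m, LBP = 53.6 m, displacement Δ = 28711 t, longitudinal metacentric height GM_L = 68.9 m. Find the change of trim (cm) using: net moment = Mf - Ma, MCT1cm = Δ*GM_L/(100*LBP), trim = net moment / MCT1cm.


Formula: net trimming moment = Mf - Ma; MCT1cm = Δ*GM_L/(100*LBP); trim = net moment / MCT1cm
Step 1 — net trimming moment = 2004 - 4670 = -2666 t·m
Step 2 — MCT1cm = 28711 * 68.9 / (100 * 53.6) = 369.0649 t·m/cm
Step 3 — trim = -2666 / 369.0649 ≈ -7.2237 cm (5 s.f.)

-7.2237 cm


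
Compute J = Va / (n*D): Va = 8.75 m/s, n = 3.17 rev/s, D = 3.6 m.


Formula: J = Va / (n * D)
Step 1 — n * D = 3.17 * 3.6 = 11.412
Step 2 — J = 8.75 / 11.412 ≈ 0.76674 (5 s.f.)

0.76674


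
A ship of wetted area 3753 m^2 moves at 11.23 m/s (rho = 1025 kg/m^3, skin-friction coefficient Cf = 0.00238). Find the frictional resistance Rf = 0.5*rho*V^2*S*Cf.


Formula: Rf = 0.5 * rho * V^2 * S * Cf
Step 1 — V^2 = 11.23^2 = 126.1129
Step 2 — 0.5 * rho * V^2 = 0.5 * 1025 * 126.1129 = 64632.86125
Step 3 — Rf = 64632.86125 * 3753 * 0.00238 ≈ 577310 N (5 s.f.)

577310 N


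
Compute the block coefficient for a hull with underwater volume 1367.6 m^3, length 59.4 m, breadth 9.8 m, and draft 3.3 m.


Formula: Cb = V / (L * B * T)
Step 1 — L * B * T = 59.4 * 9.8 * 3.3 = 1920.996 m^3
Step 2 — Cb = 1367.6 / 1920.996 ≈ 0.71192 (5 s.f.)

0.71192


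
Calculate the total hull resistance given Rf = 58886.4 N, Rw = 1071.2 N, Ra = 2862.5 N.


Formula: Rt = Rf + Rw + Ra
Substituting: Rt = 58886.4 + 1071.2 + 2862.5
Result: Rt = 62820.1 N

62820.1 N


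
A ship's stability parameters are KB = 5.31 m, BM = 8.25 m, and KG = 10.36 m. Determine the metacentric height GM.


Formula: GM = KB + BM - KG
Step 1 — KM = KB + BM = 5.31 + 8.25 = 13.56 m
Step 2 — GM = KM - KG = 13.56 - 10.36 = 3.2 m

3.2 m


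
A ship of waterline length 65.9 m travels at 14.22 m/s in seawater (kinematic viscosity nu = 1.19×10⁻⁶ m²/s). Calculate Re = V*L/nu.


Formula: Re = V * L / nu
Step 1 — V * L = 14.22 * 65.9 = 937.098 m^2/s
Step 2 — Re = 937.098 / 1.19e-6 = 7.87e+08

7.87e+08


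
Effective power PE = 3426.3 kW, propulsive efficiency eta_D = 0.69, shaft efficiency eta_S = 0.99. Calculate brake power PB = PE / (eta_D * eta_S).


Formula: PB = PE / (eta_D * eta_S)
Step 1 — combined efficiency = eta_D * eta_S = 0.69 * 0.99 = 0.6831
Step 2 — PB = 3426.3 / 0.6831 ≈ 5015.8 kW (5 s.f.)

5015.8 kW


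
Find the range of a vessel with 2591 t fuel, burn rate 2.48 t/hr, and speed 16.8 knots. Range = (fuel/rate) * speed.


Formula: endurance = fuel / rate; range = endurance * speed
Step 1 — endurance = 2591 / 2.48 = 1044.7581 hours
Step 2 — range = 1044.7581 * 16.8 ≈ 17552 nautical miles (5 s.f.)

17552 NM


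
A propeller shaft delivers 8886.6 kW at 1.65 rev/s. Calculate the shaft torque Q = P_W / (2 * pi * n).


Formula: Q = P_W / (2 * pi * n)
Step 1 — P_W = 8886.6 kW * 1000 = 8886600.0 W
Step 2 — 2 * pi * n = 2 * pi * 1.65 = 10.367256
Step 3 — Q = 8886600.0 / 10.367256 ≈ 857180 N·m (5 s.f.)

857180 N·m


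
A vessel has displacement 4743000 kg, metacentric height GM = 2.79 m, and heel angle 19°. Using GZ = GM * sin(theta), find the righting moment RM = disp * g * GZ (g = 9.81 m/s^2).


Formula: GZ = GM * sin(theta); RM = disp * g * GZ
Step 1 — GZ = 2.79 * sin(19°) = 2.79 * 0.325568 = 0.908335 m
Step 2 — RM = 4743000 * 9.81 * 0.908335 ≈ 42264000 N·m (5 s.f.)

42264000 N·m


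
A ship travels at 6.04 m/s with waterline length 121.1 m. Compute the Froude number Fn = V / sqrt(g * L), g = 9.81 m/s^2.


Formula: Fn = V / sqrt(g * L)
Step 1 — g * L = 9.81 * 121.1 = 1187.991
Step 2 — sqrt(g * L) = sqrt(1187.991) = 34.467245
Step 3 — Fn = 6.04 / 34.467245 ≈ 0.17524 (5 s.f.)

0.17524


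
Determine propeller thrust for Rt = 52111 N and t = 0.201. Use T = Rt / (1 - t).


Formula: T = Rt / (1 - t)
Step 1 — (1 - t) = 1 - 0.201 = 0.799
Step 2 — T = 52111 / 0.799 ≈ 65220 N (5 s.f.)

65220 N


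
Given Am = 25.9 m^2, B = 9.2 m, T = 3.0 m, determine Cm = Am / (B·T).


Formula: Cm = Am / (B * T)
Step 1 — B * T = 9.2 * 3.0 = 27.6 m^2
Step 2 — Cm = 25.9 / 27.6 ≈ 0.93841 (5 s.f.)

0.93841


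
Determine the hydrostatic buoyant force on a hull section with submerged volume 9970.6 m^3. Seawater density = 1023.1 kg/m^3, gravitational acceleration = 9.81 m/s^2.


Formula: Fb = rho * g * V
Substituting: Fb = 1023.1 * 9.81 * 9970.6
Intermediate: 1023.1 * 9.81 = 10036.611
Result: Fb = 10036.611 * 9970.6 ≈ 100070000 N (5 s.f.)

100070000 N


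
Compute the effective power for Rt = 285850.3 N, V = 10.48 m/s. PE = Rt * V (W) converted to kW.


Formula: PE = Rt * V / 1000 (kW)
Step 1 — PE (W) = 285850.3 * 10.48 = 2995711.144 W
Step 2 — PE (kW) = 2995711.144 / 1000 ≈ 2995.7 kW (5 s.f.)

2995.7 kW


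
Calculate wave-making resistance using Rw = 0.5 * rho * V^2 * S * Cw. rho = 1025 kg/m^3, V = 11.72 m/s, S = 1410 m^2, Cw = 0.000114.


Formula: Rw = 0.5 * rho * V^2 * S * Cw
Step 1 — V^2 = 11.72^2 = 137.3584
Step 2 — 0.5 * rho * V^2 = 0.5 * 1025 * 137.3584 = 70396.18
Step 3 — Rw = 70396.18 * 1410 * 0.000114 ≈ 11315 N (5 s.f.)

11315 N
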